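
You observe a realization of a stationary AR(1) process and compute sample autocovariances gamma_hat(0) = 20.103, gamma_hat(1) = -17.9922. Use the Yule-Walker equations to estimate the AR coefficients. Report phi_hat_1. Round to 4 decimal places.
\hat\phi_{1} = -0.8950

The Yule-Walker equations for an AR(p) process read, in matrix form,
  Gamma_p phi = r_p,   with   (Gamma_p)_{ij} = gamma(|i - j|),
                       (r_p)_i = gamma(i),   i,j = 1..p.
Substitute the sample gammas (Toeplitz matrix and right-hand side of size 1):
  Gamma_p = [[20.103]]
  r_p     = [-17.9922]
With p = 1 this is the single equation gamma(0) phi_1 = gamma(1):
  phi_hat_1 = gamma(1) / gamma(0) = -17.9922 / 20.103 = -0.8950.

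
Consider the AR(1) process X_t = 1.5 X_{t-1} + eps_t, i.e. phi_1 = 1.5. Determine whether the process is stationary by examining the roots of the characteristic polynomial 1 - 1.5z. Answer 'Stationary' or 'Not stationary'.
\text{Not stationary}

The AR(p) characteristic polynomial is P(z) = 1 - 1.5z.
Stationarity requires all roots to lie outside the unit circle, i.e. |z| > 1 for every root.
This is linear in z: 1 + (-1.5) z = 0  =>  z = -1/(-1.5) = 0.666667,  |z| = 0.666667.
Moduli of all roots: 0.6667.
All moduli strictly greater than 1? No.
Verdict: Not stationary.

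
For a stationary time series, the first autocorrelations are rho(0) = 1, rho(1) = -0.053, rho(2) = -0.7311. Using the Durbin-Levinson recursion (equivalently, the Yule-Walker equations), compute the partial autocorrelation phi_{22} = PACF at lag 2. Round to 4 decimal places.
\phi_{22} = -0.7360

The PACF at lag k is phi_{kk}, the last component of the solution
to the Yule-Walker system G_k phi = r_k where
  (G_k)_{ij} = rho(|i - j|), (r_k)_i = rho(i), i,j = 1..k.
Equivalently, Durbin-Levinson gives phi_{kk} iteratively:
  phi_{11} = rho(1)
  phi_{kk} = [rho(k) - sum_{j=1..k-1} phi_{k-1,j} rho(k-j)]
            / [1 - sum_{j=1..k-1} phi_{k-1,j} rho(j)],
  phi_{k,j} = phi_{k-1,j} - phi_{kk} phi_{k-1,k-j},  j = 1..k-1.
Step k = 1:
  phi_11 = rho(1) = -0.053.
Step k = 2:
  phi_22 = [rho(2) - phi_11 rho(1)] / [1 - phi_11 rho(1)] = [-0.7311 - (-0.053)(-0.053)] / [1 - (-0.053)(-0.053)]
         = -0.733909 / 0.997191 = -0.736.
Therefore phi_{22} = -0.7360.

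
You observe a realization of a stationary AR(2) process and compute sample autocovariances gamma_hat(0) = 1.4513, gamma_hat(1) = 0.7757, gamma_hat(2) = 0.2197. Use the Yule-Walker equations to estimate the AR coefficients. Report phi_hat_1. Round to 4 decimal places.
\hat\phi_{1} = 0.6350

The Yule-Walker equations for an AR(p) process read, in matrix form,
  Gamma_p phi = r_p,   with   (Gamma_p)_{ij} = gamma(|i - j|),
                       (r_p)_i = gamma(i),   i,j = 1..p.
Substitute the sample gammas (Toeplitz matrix and right-hand side of size 2):
  Gamma_p = [[1.4513, 0.7757], [0.7757, 1.4513]]
  r_p     = [0.7757, 0.2197]
Written out:
  1.4513 phi_1 + 0.7757 phi_2 = 0.7757
  0.7757 phi_1 + 1.4513 phi_2 = 0.2197
Solve by Cramer's rule:
  det = gamma(0)^2 - gamma(1)^2 = (1.4513)^2 - (0.7757)^2 = 2.10627169 - 0.60171049 = 1.5045612
  phi_hat_1 = [gamma(1) gamma(0) - gamma(1) gamma(2)] / det = [(0.7757)(1.4513) - (0.7757)(0.2197)] / 1.5045612 = 0.95535212 / 1.5045612 = 0.635
  phi_hat_2 = [gamma(0) gamma(2) - gamma(1)^2] / det = [(1.4513)(0.2197) - (0.7757)^2] / 1.5045612 = -0.28285988 / 1.5045612 = -0.188
So phi_hat = [0.6350, -0.1880].
Therefore phi_hat_1 = 0.6350.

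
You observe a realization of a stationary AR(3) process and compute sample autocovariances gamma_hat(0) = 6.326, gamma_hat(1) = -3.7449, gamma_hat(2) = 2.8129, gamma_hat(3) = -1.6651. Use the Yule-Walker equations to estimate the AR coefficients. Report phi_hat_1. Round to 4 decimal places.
\hat\phi_{1} = -0.5170

The Yule-Walker equations for an AR(p) process read, in matrix form,
  Gamma_p phi = r_p,   with   (Gamma_p)_{ij} = gamma(|i - j|),
                       (r_p)_i = gamma(i),   i,j = 1..p.
Substitute the sample gammas (Toeplitz matrix and right-hand side of size 3):
  Gamma_p = [[6.326, -3.7449, 2.8129], [-3.7449, 6.326, -3.7449], [2.8129, -3.7449, 6.326]]
  r_p     = [-3.7449, 2.8129, -1.6651]
Written out (R1..R3):
  (R1) 6.326 phi_1 - 3.7449 phi_2 + 2.8129 phi_3 = -3.7449
  (R2) -3.7449 phi_1 + 6.326 phi_2 - 3.7449 phi_3 = 2.8129
  (R3) 2.8129 phi_1 - 3.7449 phi_2 + 6.326 phi_3 = -1.6651
Gaussian elimination:
  R2 <- R2 - (-3.7449/6.326) R1 = R2 - (-0.591985) R1:  4.109074 phi_2 - 2.079704 phi_3 = 0.595974
  R3 <- R3 - (2.8129/6.326) R1 = R3 - (0.444657) R1:  -2.079704 phi_2 + 5.075224 phi_3 = 0.000096
  R3 <- R3 - (-2.079704/4.109074) R2 = R3 - (-0.506125) R2:  4.022635 phi_3 = 0.301733
Back-substitution:
  phi_hat_3 = 0.301733 / 4.022635 = 0.075009
  phi_hat_2 = (0.595974 - (-2.079704)(0.075009)) / 4.109074 = 0.183002
  phi_hat_1 = (-3.7449 - (-3.7449)(0.183002) - (2.8129)(0.075009)) / 6.326 = -0.517004
So phi_hat = [-0.5170, 0.1830, 0.0750].
Therefore phi_hat_1 = -0.5170.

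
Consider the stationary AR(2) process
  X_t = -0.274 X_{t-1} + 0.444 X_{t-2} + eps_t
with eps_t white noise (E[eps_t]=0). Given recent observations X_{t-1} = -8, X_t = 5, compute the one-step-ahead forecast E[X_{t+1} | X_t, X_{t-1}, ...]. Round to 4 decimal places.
E[X_{t+1} \mid \mathcal F_t] = -4.9220

For an AR(p) model X_t = c + sum_i phi_i X_{t-i} + eps_t, the
one-step-ahead conditional mean is
  E[X_{t+1} | X_t, ...] = c + sum_i phi_i X_{t+1-i}.
Substitute known values:
  E[X_{t+1} | ...] = (-0.274) * (5) + (0.444) * (-8)
                   = -4.9220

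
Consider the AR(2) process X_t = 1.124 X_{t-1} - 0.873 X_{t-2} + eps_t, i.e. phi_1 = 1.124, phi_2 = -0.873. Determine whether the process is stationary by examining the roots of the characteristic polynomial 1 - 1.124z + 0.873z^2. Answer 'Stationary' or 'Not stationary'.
\text{Stationary}

The AR(p) characteristic polynomial is P(z) = 1 - 1.124z + 0.873z^2.
Stationarity requires all roots to lie outside the unit circle, i.e. |z| > 1 for every root.
Set 1 + (-1.124) z + (0.873) z^2 = 0, i.e. a z^2 + b z + c = 0 with a = 0.873, b = -1.124, c = 1.
Discriminant D = b^2 - 4ac = (-1.124)^2 - 4*(0.873)*1 = 1.263376 - (3.492) = -2.228624.
D < 0, so the roots are the complex-conjugate pair z = (-b +/- i sqrt(-D)) / (2a) = 0.6438 +/- 0.855i.
For a conjugate pair |z|^2 = z * conj(z) = (product of roots) = c/a = 1/(0.873) = 1.145475, so |z| = sqrt(1.145475) = 1.0703 for both roots.
Moduli of all roots: 1.0703, 1.0703.
All moduli strictly greater than 1? Yes.
Verdict: Stationary.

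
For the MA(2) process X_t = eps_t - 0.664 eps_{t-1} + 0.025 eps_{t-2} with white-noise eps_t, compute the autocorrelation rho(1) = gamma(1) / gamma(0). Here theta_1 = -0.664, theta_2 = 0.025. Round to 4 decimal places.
\rho(1) = -0.4721

For an MA(q) process with theta_0 = 1, the autocovariance is
  gamma(k) = sigma^2 * sum_{i=0..q-k} theta_i * theta_{i+k},
and rho(k) = gamma(k) / gamma(0). Sigma^2 cancels.
  numerator   = (1)*(-0.664) + (-0.664)*(0.025) = -0.6806.
  denominator = (1)^2 + (-0.664)^2 + (0.025)^2 = 1.441521.
  rho(1) = -0.6806 / 1.441521 = -0.4721.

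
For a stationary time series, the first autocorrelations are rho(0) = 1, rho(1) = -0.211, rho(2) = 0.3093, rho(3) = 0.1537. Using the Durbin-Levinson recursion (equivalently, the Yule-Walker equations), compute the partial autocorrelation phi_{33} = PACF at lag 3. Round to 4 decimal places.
\phi_{33} = 0.2940

The PACF at lag k is phi_{kk}, the last component of the solution
to the Yule-Walker system G_k phi = r_k where
  (G_k)_{ij} = rho(|i - j|), (r_k)_i = rho(i), i,j = 1..k.
Equivalently, Durbin-Levinson gives phi_{kk} iteratively:
  phi_{11} = rho(1)
  phi_{kk} = [rho(k) - sum_{j=1..k-1} phi_{k-1,j} rho(k-j)]
            / [1 - sum_{j=1..k-1} phi_{k-1,j} rho(j)],
  phi_{k,j} = phi_{k-1,j} - phi_{kk} phi_{k-1,k-j},  j = 1..k-1.
Step k = 1:
  phi_11 = rho(1) = -0.211.
Step k = 2:
  phi_22 = [rho(2) - phi_11 rho(1)] / [1 - phi_11 rho(1)] = [0.3093 - (-0.211)(-0.211)] / [1 - (-0.211)(-0.211)]
         = 0.264779 / 0.955479 = 0.277117.
  Update: phi_21 = phi_11 - phi_22 phi_11 = -0.211 - (0.277117)(-0.211) = -0.152528.
Step k = 3:
  phi_33 = [rho(3) - phi_21 rho(2) - phi_22 rho(1)] / [1 - phi_21 rho(1) - phi_22 rho(2)]
    numerator   = 0.1537 - (-0.152528)(0.3093) - (0.277117)(-0.211) = 0.25934862
    denominator = 1 - (-0.152528)(-0.211) - (0.277117)(0.3093) = 0.88210437
  phi_33 = 0.25934862 / 0.88210437 = 0.294.
Therefore phi_{33} = 0.2940.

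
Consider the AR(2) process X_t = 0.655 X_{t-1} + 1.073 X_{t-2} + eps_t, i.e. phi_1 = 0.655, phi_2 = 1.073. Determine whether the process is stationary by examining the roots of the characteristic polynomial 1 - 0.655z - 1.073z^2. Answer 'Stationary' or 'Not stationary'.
\text{Not stationary}

The AR(p) characteristic polynomial is P(z) = 1 - 0.655z - 1.073z^2.
Stationarity requires all roots to lie outside the unit circle, i.e. |z| > 1 for every root.
Set 1 + (-0.655) z + (-1.073) z^2 = 0, i.e. a z^2 + b z + c = 0 with a = -1.073, b = -0.655, c = 1.
Discriminant D = b^2 - 4ac = (-0.655)^2 - 4*(-1.073)*1 = 0.429025 - (-4.292) = 4.721025.
D >= 0, so the roots are real: z = (-b +/- sqrt(D)) / (2a) = (0.655 +/- 2.172792) / (-2.146).
  z_1 = (0.655 + 2.172792) / (-2.146) = -1.3177,   |z_1| = 1.3177.
  z_2 = (0.655 - 2.172792) / (-2.146) = 0.7073,   |z_2| = 0.7073.
Moduli of all roots: 1.3177, 0.7073.
All moduli strictly greater than 1? No.
Verdict: Not stationary.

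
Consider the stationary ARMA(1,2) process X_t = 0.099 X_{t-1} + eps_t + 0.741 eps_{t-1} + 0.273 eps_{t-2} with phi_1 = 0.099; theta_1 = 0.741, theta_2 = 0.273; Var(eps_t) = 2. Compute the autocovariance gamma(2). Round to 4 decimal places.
\gamma(2) = 0.7741

Multiply the model equation by X_{t-k} and take expectations. With theta_0 = psi_0 = 1 and psi_j the MA(infinity) weights, this gives
  gamma(k) - sum_i phi_i gamma(k-i) = c_k,
  c_k = sigma^2 * sum_{j=k..q} theta_j psi_{j-k}   (c_k = 0 for k > q),
using gamma(-m) = gamma(m).
psi-weights needed (psi_j = theta_j + sum_i phi_i psi_{j-i}):
  psi_1 = theta_1 + phi_1 = 0.741 + (0.099) = 0.84
  psi_2 = theta_2 + phi_1 psi_1 = 0.273 + (0.099)(0.84) = 0.35616
Right-hand sides:
  c_0 = sigma^2 (1 + theta_1 psi_1 + theta_2 psi_2) = 2 * (1 + (0.741)(0.84) + (0.273)(0.35616)) = 2 * 1.719672 = 3.439343
  c_1 = sigma^2 (theta_1 + theta_2 psi_1) = 2 * (0.741 + (0.273)(0.84)) = 1.94064
  c_2 = sigma^2 theta_2 = 2 * (0.273) = 0.546
Equations for k = 0 and k = 1 (AR order 1):
  gamma(0) = phi_1 gamma(1) + c_0
  gamma(1) = phi_1 gamma(0) + c_1
Substituting the second into the first: gamma(0) (1 - phi_1^2) = c_0 + phi_1 c_1, so
  gamma(0) = (c_0 + phi_1 c_1) / (1 - phi_1^2) = (3.439343 + (0.099)(1.94064)) / (1 - (0.099)^2) = 3.631467 / 0.990199 = 3.667411.
  gamma(1) = phi_1 gamma(0) + c_1 = (0.099)(3.667411) + (1.94064) = 2.303714.
For k = 2: gamma(2) = phi_1 gamma(1) + c_2
  = (0.099)(2.303714) + (0.546) = 0.774068.
Therefore gamma(2) = 0.7741 (to 4 decimal places).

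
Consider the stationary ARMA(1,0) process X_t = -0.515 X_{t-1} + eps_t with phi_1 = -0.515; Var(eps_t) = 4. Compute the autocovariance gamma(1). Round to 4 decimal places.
\gamma(1) = -2.8036

Multiply the model equation by X_{t-k} and take expectations. With theta_0 = psi_0 = 1 and psi_j the MA(infinity) weights, this gives
  gamma(k) - sum_i phi_i gamma(k-i) = c_k,
  c_k = sigma^2 * sum_{j=k..q} theta_j psi_{j-k}   (c_k = 0 for k > q),
using gamma(-m) = gamma(m).
Pure AR (q = 0): c_0 = sigma^2 = 4, c_k = 0 for k >= 1.
Equations for k = 0 and k = 1 (AR order 1):
  gamma(0) = phi_1 gamma(1) + c_0
  gamma(1) = phi_1 gamma(0) + c_1
Substituting the second into the first: gamma(0) (1 - phi_1^2) = c_0 + phi_1 c_1, so
  gamma(0) = c_0 / (1 - phi_1^2) = 4 / (1 - (-0.515)^2) = 4 / 0.734775 = 5.443843.
  gamma(1) = phi_1 gamma(0) = (-0.515)(5.443843) = -2.803579.
Therefore gamma(1) = -2.8036 (to 4 decimal places).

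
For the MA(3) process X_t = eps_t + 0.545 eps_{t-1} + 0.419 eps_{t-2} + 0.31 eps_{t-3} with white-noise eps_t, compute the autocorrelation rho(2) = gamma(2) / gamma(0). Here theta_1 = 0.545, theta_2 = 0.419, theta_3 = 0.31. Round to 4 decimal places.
\rho(2) = 0.3748

For an MA(q) process with theta_0 = 1, the autocovariance is
  gamma(k) = sigma^2 * sum_{i=0..q-k} theta_i * theta_{i+k},
and rho(k) = gamma(k) / gamma(0). Sigma^2 cancels.
  numerator   = (1)*(0.419) + (0.545)*(0.31) = 0.58795.
  denominator = (1)^2 + (0.545)^2 + (0.419)^2 + (0.31)^2 = 1.568686.
  rho(2) = 0.58795 / 1.568686 = 0.3748.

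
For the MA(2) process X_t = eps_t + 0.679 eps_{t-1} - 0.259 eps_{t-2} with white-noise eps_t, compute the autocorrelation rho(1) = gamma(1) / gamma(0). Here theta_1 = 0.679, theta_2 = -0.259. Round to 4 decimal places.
\rho(1) = 0.3293

For an MA(q) process with theta_0 = 1, the autocovariance is
  gamma(k) = sigma^2 * sum_{i=0..q-k} theta_i * theta_{i+k},
and rho(k) = gamma(k) / gamma(0). Sigma^2 cancels.
  numerator   = (1)*(0.679) + (0.679)*(-0.259) = 0.503139.
  denominator = (1)^2 + (0.679)^2 + (-0.259)^2 = 1.528122.
  rho(1) = 0.503139 / 1.528122 = 0.3293.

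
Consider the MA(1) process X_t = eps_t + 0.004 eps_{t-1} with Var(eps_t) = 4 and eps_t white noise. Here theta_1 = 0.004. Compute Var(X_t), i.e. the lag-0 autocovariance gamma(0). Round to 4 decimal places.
\gamma(0) = 4.0001

For an MA(q) process X_t = eps_t + sum_i theta_i eps_{t-i} with
Var(eps_t) = sigma^2, the variance is
  gamma(0) = sigma^2 * (1 + sum_i theta_i^2).
  sum_i theta_i^2 = (0.004)^2 = 0.000016.
  gamma(0) = 4 * (1 + 0.000016) = 4 * 1.000016 = 4.000064, which rounds to 4.0001.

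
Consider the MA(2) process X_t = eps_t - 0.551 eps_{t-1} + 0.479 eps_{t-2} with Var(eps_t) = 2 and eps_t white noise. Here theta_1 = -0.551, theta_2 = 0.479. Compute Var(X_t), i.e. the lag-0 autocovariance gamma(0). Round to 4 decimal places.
\gamma(0) = 3.0661

For an MA(q) process X_t = eps_t + sum_i theta_i eps_{t-i} with
Var(eps_t) = sigma^2, the variance is
  gamma(0) = sigma^2 * (1 + sum_i theta_i^2).
  sum_i theta_i^2 = (-0.551)^2 + (0.479)^2 = 0.303601 + 0.229441 = 0.533042.
  gamma(0) = 2 * (1 + 0.533042) = 2 * 1.533042 = 3.066084, which rounds to 3.0661.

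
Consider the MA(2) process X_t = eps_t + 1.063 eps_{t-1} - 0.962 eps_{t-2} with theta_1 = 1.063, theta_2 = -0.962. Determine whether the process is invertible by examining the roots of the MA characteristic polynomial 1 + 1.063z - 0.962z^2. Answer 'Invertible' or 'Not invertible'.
\text{Not invertible}

The MA(q) characteristic polynomial is P(z) = 1 + 1.063z - 0.962z^2.
Invertibility requires all roots to lie outside the unit circle, i.e. |z| > 1 for every root.
Set 1 + (1.063) z + (-0.962) z^2 = 0, i.e. a z^2 + b z + c = 0 with a = -0.962, b = 1.063, c = 1.
Discriminant D = b^2 - 4ac = (1.063)^2 - 4*(-0.962)*1 = 1.129969 - (-3.848) = 4.977969.
D >= 0, so the roots are real: z = (-b +/- sqrt(D)) / (2a) = (-1.063 +/- 2.231136) / (-1.924).
  z_1 = (-1.063 + 2.231136) / (-1.924) = -0.6071,   |z_1| = 0.6071.
  z_2 = (-1.063 - 2.231136) / (-1.924) = 1.7121,   |z_2| = 1.7121.
Moduli of all roots: 0.6071, 1.7121.
All moduli strictly greater than 1? No.
Verdict: Not invertible.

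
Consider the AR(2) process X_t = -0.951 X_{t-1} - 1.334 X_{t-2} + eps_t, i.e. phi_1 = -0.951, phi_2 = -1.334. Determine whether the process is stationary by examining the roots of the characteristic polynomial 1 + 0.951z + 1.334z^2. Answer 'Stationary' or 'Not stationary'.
\text{Not stationary}

The AR(p) characteristic polynomial is P(z) = 1 + 0.951z + 1.334z^2.
Stationarity requires all roots to lie outside the unit circle, i.e. |z| > 1 for every root.
Set 1 + (0.951) z + (1.334) z^2 = 0, i.e. a z^2 + b z + c = 0 with a = 1.334, b = 0.951, c = 1.
Discriminant D = b^2 - 4ac = (0.951)^2 - 4*(1.334)*1 = 0.904401 - (5.336) = -4.431599.
D < 0, so the roots are the complex-conjugate pair z = (-b +/- i sqrt(-D)) / (2a) = -0.3564 +/- 0.789i.
For a conjugate pair |z|^2 = z * conj(z) = (product of roots) = c/a = 1/(1.334) = 0.749625, so |z| = sqrt(0.749625) = 0.8658 for both roots.
Moduli of all roots: 0.8658, 0.8658.
All moduli strictly greater than 1? No.
Verdict: Not stationary.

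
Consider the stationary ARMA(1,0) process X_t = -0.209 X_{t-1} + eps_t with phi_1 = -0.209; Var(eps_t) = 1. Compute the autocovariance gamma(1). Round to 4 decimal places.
\gamma(1) = -0.2185

Multiply the model equation by X_{t-k} and take expectations. With theta_0 = psi_0 = 1 and psi_j the MA(infinity) weights, this gives
  gamma(k) - sum_i phi_i gamma(k-i) = c_k,
  c_k = sigma^2 * sum_{j=k..q} theta_j psi_{j-k}   (c_k = 0 for k > q),
using gamma(-m) = gamma(m).
Pure AR (q = 0): c_0 = sigma^2 = 1, c_k = 0 for k >= 1.
Equations for k = 0 and k = 1 (AR order 1):
  gamma(0) = phi_1 gamma(1) + c_0
  gamma(1) = phi_1 gamma(0) + c_1
Substituting the second into the first: gamma(0) (1 - phi_1^2) = c_0 + phi_1 c_1, so
  gamma(0) = c_0 / (1 - phi_1^2) = 1 / (1 - (-0.209)^2) = 1 / 0.956319 = 1.045676.
  gamma(1) = phi_1 gamma(0) = (-0.209)(1.045676) = -0.218546.
Therefore gamma(1) = -0.2185 (to 4 decimal places).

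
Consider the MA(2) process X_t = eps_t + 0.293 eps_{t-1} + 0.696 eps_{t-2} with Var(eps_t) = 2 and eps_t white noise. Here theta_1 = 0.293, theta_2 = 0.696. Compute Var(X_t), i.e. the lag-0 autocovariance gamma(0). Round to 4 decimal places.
\gamma(0) = 3.1405

For an MA(q) process X_t = eps_t + sum_i theta_i eps_{t-i} with
Var(eps_t) = sigma^2, the variance is
  gamma(0) = sigma^2 * (1 + sum_i theta_i^2).
  sum_i theta_i^2 = (0.293)^2 + (0.696)^2 = 0.085849 + 0.484416 = 0.570265.
  gamma(0) = 2 * (1 + 0.570265) = 2 * 1.570265 = 3.14053, which rounds to 3.1405.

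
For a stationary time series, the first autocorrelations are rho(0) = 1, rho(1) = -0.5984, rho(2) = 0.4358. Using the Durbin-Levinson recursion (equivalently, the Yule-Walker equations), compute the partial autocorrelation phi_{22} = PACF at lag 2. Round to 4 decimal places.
\phi_{22} = 0.1211

The PACF at lag k is phi_{kk}, the last component of the solution
to the Yule-Walker system G_k phi = r_k where
  (G_k)_{ij} = rho(|i - j|), (r_k)_i = rho(i), i,j = 1..k.
Equivalently, Durbin-Levinson gives phi_{kk} iteratively:
  phi_{11} = rho(1)
  phi_{kk} = [rho(k) - sum_{j=1..k-1} phi_{k-1,j} rho(k-j)]
            / [1 - sum_{j=1..k-1} phi_{k-1,j} rho(j)],
  phi_{k,j} = phi_{k-1,j} - phi_{kk} phi_{k-1,k-j},  j = 1..k-1.
Step k = 1:
  phi_11 = rho(1) = -0.5984.
Step k = 2:
  phi_22 = [rho(2) - phi_11 rho(1)] / [1 - phi_11 rho(1)] = [0.4358 - (-0.5984)(-0.5984)] / [1 - (-0.5984)(-0.5984)]
         = 0.07771744 / 0.64191744 = 0.1211.
Therefore phi_{22} = 0.1211.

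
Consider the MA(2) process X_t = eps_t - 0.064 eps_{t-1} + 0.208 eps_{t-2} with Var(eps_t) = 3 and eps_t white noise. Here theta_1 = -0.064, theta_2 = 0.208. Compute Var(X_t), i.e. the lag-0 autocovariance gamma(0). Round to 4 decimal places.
\gamma(0) = 3.1421

For an MA(q) process X_t = eps_t + sum_i theta_i eps_{t-i} with
Var(eps_t) = sigma^2, the variance is
  gamma(0) = sigma^2 * (1 + sum_i theta_i^2).
  sum_i theta_i^2 = (-0.064)^2 + (0.208)^2 = 0.004096 + 0.043264 = 0.04736.
  gamma(0) = 3 * (1 + 0.04736) = 3 * 1.04736 = 3.14208, which rounds to 3.1421.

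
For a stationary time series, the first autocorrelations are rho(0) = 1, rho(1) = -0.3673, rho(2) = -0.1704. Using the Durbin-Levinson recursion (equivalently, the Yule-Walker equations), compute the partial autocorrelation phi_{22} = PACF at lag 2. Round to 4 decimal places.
\phi_{22} = -0.3529

The PACF at lag k is phi_{kk}, the last component of the solution
to the Yule-Walker system G_k phi = r_k where
  (G_k)_{ij} = rho(|i - j|), (r_k)_i = rho(i), i,j = 1..k.
Equivalently, Durbin-Levinson gives phi_{kk} iteratively:
  phi_{11} = rho(1)
  phi_{kk} = [rho(k) - sum_{j=1..k-1} phi_{k-1,j} rho(k-j)]
            / [1 - sum_{j=1..k-1} phi_{k-1,j} rho(j)],
  phi_{k,j} = phi_{k-1,j} - phi_{kk} phi_{k-1,k-j},  j = 1..k-1.
Step k = 1:
  phi_11 = rho(1) = -0.3673.
Step k = 2:
  phi_22 = [rho(2) - phi_11 rho(1)] / [1 - phi_11 rho(1)] = [-0.1704 - (-0.3673)(-0.3673)] / [1 - (-0.3673)(-0.3673)]
         = -0.30530929 / 0.86509071 = -0.3529.
Therefore phi_{22} = -0.3529.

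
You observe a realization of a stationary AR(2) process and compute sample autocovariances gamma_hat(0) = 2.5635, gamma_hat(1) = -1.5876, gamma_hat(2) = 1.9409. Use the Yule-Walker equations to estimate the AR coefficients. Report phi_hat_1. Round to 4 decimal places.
\hat\phi_{1} = -0.2440

The Yule-Walker equations for an AR(p) process read, in matrix form,
  Gamma_p phi = r_p,   with   (Gamma_p)_{ij} = gamma(|i - j|),
                       (r_p)_i = gamma(i),   i,j = 1..p.
Substitute the sample gammas (Toeplitz matrix and right-hand side of size 2):
  Gamma_p = [[2.5635, -1.5876], [-1.5876, 2.5635]]
  r_p     = [-1.5876, 1.9409]
Written out:
  2.5635 phi_1 - 1.5876 phi_2 = -1.5876
  -1.5876 phi_1 + 2.5635 phi_2 = 1.9409
Solve by Cramer's rule:
  det = gamma(0)^2 - gamma(1)^2 = (2.5635)^2 - (-1.5876)^2 = 6.57153225 - 2.52047376 = 4.05105849
  phi_hat_1 = [gamma(1) gamma(0) - gamma(1) gamma(2)] / det = [(-1.5876)(2.5635) - (-1.5876)(1.9409)] / 4.05105849 = -0.98843976 / 4.05105849 = -0.244
  phi_hat_2 = [gamma(0) gamma(2) - gamma(1)^2] / det = [(2.5635)(1.9409) - (-1.5876)^2] / 4.05105849 = 2.45502339 / 4.05105849 = 0.606
So phi_hat = [-0.2440, 0.6060].
Therefore phi_hat_1 = -0.2440.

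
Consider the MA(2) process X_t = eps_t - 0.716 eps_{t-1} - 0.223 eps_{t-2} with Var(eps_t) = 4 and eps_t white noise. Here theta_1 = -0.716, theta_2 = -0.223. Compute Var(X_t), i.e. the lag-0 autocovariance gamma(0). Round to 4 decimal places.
\gamma(0) = 6.2495

For an MA(q) process X_t = eps_t + sum_i theta_i eps_{t-i} with
Var(eps_t) = sigma^2, the variance is
  gamma(0) = sigma^2 * (1 + sum_i theta_i^2).
  sum_i theta_i^2 = (-0.716)^2 + (-0.223)^2 = 0.512656 + 0.049729 = 0.562385.
  gamma(0) = 4 * (1 + 0.562385) = 4 * 1.562385 = 6.24954, which rounds to 6.2495.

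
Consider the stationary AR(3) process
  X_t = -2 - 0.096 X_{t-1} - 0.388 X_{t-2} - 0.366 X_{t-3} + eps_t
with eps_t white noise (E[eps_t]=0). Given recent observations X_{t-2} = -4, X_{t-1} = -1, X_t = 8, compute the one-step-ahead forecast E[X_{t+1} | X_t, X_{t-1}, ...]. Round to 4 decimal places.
E[X_{t+1} \mid \mathcal F_t] = -0.9160

For an AR(p) model X_t = c + sum_i phi_i X_{t-i} + eps_t, the
one-step-ahead conditional mean is
  E[X_{t+1} | X_t, ...] = c + sum_i phi_i X_{t+1-i}.
Substitute known values:
  E[X_{t+1} | ...] = -2 + (-0.096) * (8) + (-0.388) * (-1) + (-0.366) * (-4)
                   = -0.9160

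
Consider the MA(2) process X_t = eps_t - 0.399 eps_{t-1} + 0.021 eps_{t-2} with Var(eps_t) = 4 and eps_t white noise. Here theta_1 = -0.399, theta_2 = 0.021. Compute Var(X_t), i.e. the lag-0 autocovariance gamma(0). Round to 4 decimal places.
\gamma(0) = 4.6386

For an MA(q) process X_t = eps_t + sum_i theta_i eps_{t-i} with
Var(eps_t) = sigma^2, the variance is
  gamma(0) = sigma^2 * (1 + sum_i theta_i^2).
  sum_i theta_i^2 = (-0.399)^2 + (0.021)^2 = 0.159201 + 0.000441 = 0.159642.
  gamma(0) = 4 * (1 + 0.159642) = 4 * 1.159642 = 4.638568, which rounds to 4.6386.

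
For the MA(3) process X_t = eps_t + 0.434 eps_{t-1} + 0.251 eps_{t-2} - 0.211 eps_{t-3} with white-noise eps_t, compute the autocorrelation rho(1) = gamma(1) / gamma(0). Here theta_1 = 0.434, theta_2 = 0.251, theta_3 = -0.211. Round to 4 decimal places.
\rho(1) = 0.3781

For an MA(q) process with theta_0 = 1, the autocovariance is
  gamma(k) = sigma^2 * sum_{i=0..q-k} theta_i * theta_{i+k},
and rho(k) = gamma(k) / gamma(0). Sigma^2 cancels.
  numerator   = (1)*(0.434) + (0.434)*(0.251) + (0.251)*(-0.211) = 0.489973.
  denominator = (1)^2 + (0.434)^2 + (0.251)^2 + (-0.211)^2 = 1.295878.
  rho(1) = 0.489973 / 1.295878 = 0.3781.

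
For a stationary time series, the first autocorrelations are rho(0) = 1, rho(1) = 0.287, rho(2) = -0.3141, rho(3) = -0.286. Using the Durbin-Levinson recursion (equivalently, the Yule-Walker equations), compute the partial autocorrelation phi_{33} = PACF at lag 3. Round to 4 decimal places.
\phi_{33} = -0.0441

The PACF at lag k is phi_{kk}, the last component of the solution
to the Yule-Walker system G_k phi = r_k where
  (G_k)_{ij} = rho(|i - j|), (r_k)_i = rho(i), i,j = 1..k.
Equivalently, Durbin-Levinson gives phi_{kk} iteratively:
  phi_{11} = rho(1)
  phi_{kk} = [rho(k) - sum_{j=1..k-1} phi_{k-1,j} rho(k-j)]
            / [1 - sum_{j=1..k-1} phi_{k-1,j} rho(j)],
  phi_{k,j} = phi_{k-1,j} - phi_{kk} phi_{k-1,k-j},  j = 1..k-1.
Step k = 1:
  phi_11 = rho(1) = 0.287.
Step k = 2:
  phi_22 = [rho(2) - phi_11 rho(1)] / [1 - phi_11 rho(1)] = [-0.3141 - (0.287)(0.287)] / [1 - (0.287)(0.287)]
         = -0.396469 / 0.917631 = -0.432057.
  Update: phi_21 = phi_11 - phi_22 phi_11 = 0.287 - (-0.432057)(0.287) = 0.411.
Step k = 3:
  phi_33 = [rho(3) - phi_21 rho(2) - phi_22 rho(1)] / [1 - phi_21 rho(1) - phi_22 rho(2)]
    numerator   = -0.286 - (0.411)(-0.3141) - (-0.432057)(0.287) = -0.03290439
    denominator = 1 - (0.411)(0.287) - (-0.432057)(-0.3141) = 0.74633375
  phi_33 = -0.03290439 / 0.74633375 = -0.0441.
Therefore phi_{33} = -0.0441.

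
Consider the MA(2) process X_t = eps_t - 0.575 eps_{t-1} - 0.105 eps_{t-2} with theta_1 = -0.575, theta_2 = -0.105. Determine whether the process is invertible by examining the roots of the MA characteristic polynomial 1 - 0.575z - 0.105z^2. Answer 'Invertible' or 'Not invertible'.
\text{Invertible}

The MA(q) characteristic polynomial is P(z) = 1 - 0.575z - 0.105z^2.
Invertibility requires all roots to lie outside the unit circle, i.e. |z| > 1 for every root.
Set 1 + (-0.575) z + (-0.105) z^2 = 0, i.e. a z^2 + b z + c = 0 with a = -0.105, b = -0.575, c = 1.
Discriminant D = b^2 - 4ac = (-0.575)^2 - 4*(-0.105)*1 = 0.330625 - (-0.42) = 0.750625.
D >= 0, so the roots are real: z = (-b +/- sqrt(D)) / (2a) = (0.575 +/- 0.866386) / (-0.21).
  z_1 = (0.575 + 0.866386) / (-0.21) = -6.8637,   |z_1| = 6.8637.
  z_2 = (0.575 - 0.866386) / (-0.21) = 1.3876,   |z_2| = 1.3876.
Moduli of all roots: 6.8637, 1.3876.
All moduli strictly greater than 1? Yes.
Verdict: Invertible.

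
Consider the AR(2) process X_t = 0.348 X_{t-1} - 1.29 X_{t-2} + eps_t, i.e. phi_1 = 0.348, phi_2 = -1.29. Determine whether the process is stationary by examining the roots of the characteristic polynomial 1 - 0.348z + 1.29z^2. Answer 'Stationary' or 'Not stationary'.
\text{Not stationary}

The AR(p) characteristic polynomial is P(z) = 1 - 0.348z + 1.29z^2.
Stationarity requires all roots to lie outside the unit circle, i.e. |z| > 1 for every root.
Set 1 + (-0.348) z + (1.29) z^2 = 0, i.e. a z^2 + b z + c = 0 with a = 1.29, b = -0.348, c = 1.
Discriminant D = b^2 - 4ac = (-0.348)^2 - 4*(1.29)*1 = 0.121104 - (5.16) = -5.038896.
D < 0, so the roots are the complex-conjugate pair z = (-b +/- i sqrt(-D)) / (2a) = 0.1349 +/- 0.8701i.
For a conjugate pair |z|^2 = z * conj(z) = (product of roots) = c/a = 1/(1.29) = 0.775194, so |z| = sqrt(0.775194) = 0.8805 for both roots.
Moduli of all roots: 0.8805, 0.8805.
All moduli strictly greater than 1? No.
Verdict: Not stationary.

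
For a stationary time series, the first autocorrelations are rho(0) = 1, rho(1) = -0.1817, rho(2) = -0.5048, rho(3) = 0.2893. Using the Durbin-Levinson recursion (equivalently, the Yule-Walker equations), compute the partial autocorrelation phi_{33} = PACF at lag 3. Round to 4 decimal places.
\phi_{33} = 0.0681

The PACF at lag k is phi_{kk}, the last component of the solution
to the Yule-Walker system G_k phi = r_k where
  (G_k)_{ij} = rho(|i - j|), (r_k)_i = rho(i), i,j = 1..k.
Equivalently, Durbin-Levinson gives phi_{kk} iteratively:
  phi_{11} = rho(1)
  phi_{kk} = [rho(k) - sum_{j=1..k-1} phi_{k-1,j} rho(k-j)]
            / [1 - sum_{j=1..k-1} phi_{k-1,j} rho(j)],
  phi_{k,j} = phi_{k-1,j} - phi_{kk} phi_{k-1,k-j},  j = 1..k-1.
Step k = 1:
  phi_11 = rho(1) = -0.1817.
Step k = 2:
  phi_22 = [rho(2) - phi_11 rho(1)] / [1 - phi_11 rho(1)] = [-0.5048 - (-0.1817)(-0.1817)] / [1 - (-0.1817)(-0.1817)]
         = -0.53781489 / 0.96698511 = -0.556177.
  Update: phi_21 = phi_11 - phi_22 phi_11 = -0.1817 - (-0.556177)(-0.1817) = -0.282757.
Step k = 3:
  phi_33 = [rho(3) - phi_21 rho(2) - phi_22 rho(1)] / [1 - phi_21 rho(1) - phi_22 rho(2)]
    numerator   = 0.2893 - (-0.282757)(-0.5048) - (-0.556177)(-0.1817) = 0.04550672
    denominator = 1 - (-0.282757)(-0.1817) - (-0.556177)(-0.5048) = 0.66786483
  phi_33 = 0.04550672 / 0.66786483 = 0.0681.
Therefore phi_{33} = 0.0681.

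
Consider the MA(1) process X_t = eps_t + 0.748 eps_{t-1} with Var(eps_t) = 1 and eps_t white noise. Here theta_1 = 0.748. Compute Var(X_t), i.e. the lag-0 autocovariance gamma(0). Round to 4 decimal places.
\gamma(0) = 1.5595

For an MA(q) process X_t = eps_t + sum_i theta_i eps_{t-i} with
Var(eps_t) = sigma^2, the variance is
  gamma(0) = sigma^2 * (1 + sum_i theta_i^2).
  sum_i theta_i^2 = (0.748)^2 = 0.559504.
  gamma(0) = 1 * (1 + 0.559504) = 1 * 1.559504 = 1.559504, which rounds to 1.5595.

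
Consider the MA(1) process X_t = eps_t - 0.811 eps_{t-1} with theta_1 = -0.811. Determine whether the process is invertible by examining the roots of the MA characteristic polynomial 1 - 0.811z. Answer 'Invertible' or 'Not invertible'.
\text{Invertible}

The MA(q) characteristic polynomial is P(z) = 1 - 0.811z.
Invertibility requires all roots to lie outside the unit circle, i.e. |z| > 1 for every root.
This is linear in z: 1 + (-0.811) z = 0  =>  z = -1/(-0.811) = 1.233046,  |z| = 1.233046.
Moduli of all roots: 1.2330.
All moduli strictly greater than 1? Yes.
Verdict: Invertible.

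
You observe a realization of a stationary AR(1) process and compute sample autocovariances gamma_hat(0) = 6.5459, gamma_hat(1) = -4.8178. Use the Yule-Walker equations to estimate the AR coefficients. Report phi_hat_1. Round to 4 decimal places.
\hat\phi_{1} = -0.7360

The Yule-Walker equations for an AR(p) process read, in matrix form,
  Gamma_p phi = r_p,   with   (Gamma_p)_{ij} = gamma(|i - j|),
                       (r_p)_i = gamma(i),   i,j = 1..p.
Substitute the sample gammas (Toeplitz matrix and right-hand side of size 1):
  Gamma_p = [[6.5459]]
  r_p     = [-4.8178]
With p = 1 this is the single equation gamma(0) phi_1 = gamma(1):
  phi_hat_1 = gamma(1) / gamma(0) = -4.8178 / 6.5459 = -0.7360.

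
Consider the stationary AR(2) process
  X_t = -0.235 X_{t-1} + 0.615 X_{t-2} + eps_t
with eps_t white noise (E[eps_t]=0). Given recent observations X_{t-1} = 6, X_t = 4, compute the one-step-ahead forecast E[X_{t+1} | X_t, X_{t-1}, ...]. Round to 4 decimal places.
E[X_{t+1} \mid \mathcal F_t] = 2.7500

For an AR(p) model X_t = c + sum_i phi_i X_{t-i} + eps_t, the
one-step-ahead conditional mean is
  E[X_{t+1} | X_t, ...] = c + sum_i phi_i X_{t+1-i}.
Substitute known values:
  E[X_{t+1} | ...] = (-0.235) * (4) + (0.615) * (6)
                   = 2.7500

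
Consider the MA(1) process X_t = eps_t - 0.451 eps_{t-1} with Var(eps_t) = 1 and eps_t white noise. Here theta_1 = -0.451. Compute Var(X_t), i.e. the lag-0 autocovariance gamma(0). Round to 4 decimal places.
\gamma(0) = 1.2034

For an MA(q) process X_t = eps_t + sum_i theta_i eps_{t-i} with
Var(eps_t) = sigma^2, the variance is
  gamma(0) = sigma^2 * (1 + sum_i theta_i^2).
  sum_i theta_i^2 = (-0.451)^2 = 0.203401.
  gamma(0) = 1 * (1 + 0.203401) = 1 * 1.203401 = 1.203401, which rounds to 1.2034.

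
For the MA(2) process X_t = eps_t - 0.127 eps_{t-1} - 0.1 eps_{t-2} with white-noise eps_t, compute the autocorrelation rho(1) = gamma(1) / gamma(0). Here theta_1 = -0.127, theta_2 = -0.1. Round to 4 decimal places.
\rho(1) = -0.1114

For an MA(q) process with theta_0 = 1, the autocovariance is
  gamma(k) = sigma^2 * sum_{i=0..q-k} theta_i * theta_{i+k},
and rho(k) = gamma(k) / gamma(0). Sigma^2 cancels.
  numerator   = (1)*(-0.127) + (-0.127)*(-0.1) = -0.1143.
  denominator = (1)^2 + (-0.127)^2 + (-0.1)^2 = 1.026129.
  rho(1) = -0.1143 / 1.026129 = -0.1114.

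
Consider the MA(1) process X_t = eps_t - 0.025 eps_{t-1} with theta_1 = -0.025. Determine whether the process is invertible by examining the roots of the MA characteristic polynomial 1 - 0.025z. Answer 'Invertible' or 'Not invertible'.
\text{Invertible}

The MA(q) characteristic polynomial is P(z) = 1 - 0.025z.
Invertibility requires all roots to lie outside the unit circle, i.e. |z| > 1 for every root.
This is linear in z: 1 + (-0.025) z = 0  =>  z = -1/(-0.025) = 40,  |z| = 40.
Moduli of all roots: 40.0000.
All moduli strictly greater than 1? Yes.
Verdict: Invertible.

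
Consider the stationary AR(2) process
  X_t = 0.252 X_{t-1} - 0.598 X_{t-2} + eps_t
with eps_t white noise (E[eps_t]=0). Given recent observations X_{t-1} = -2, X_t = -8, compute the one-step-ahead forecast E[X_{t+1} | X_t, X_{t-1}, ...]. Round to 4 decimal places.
E[X_{t+1} \mid \mathcal F_t] = -0.8200

For an AR(p) model X_t = c + sum_i phi_i X_{t-i} + eps_t, the
one-step-ahead conditional mean is
  E[X_{t+1} | X_t, ...] = c + sum_i phi_i X_{t+1-i}.
Substitute known values:
  E[X_{t+1} | ...] = (0.252) * (-8) + (-0.598) * (-2)
                   = -0.8200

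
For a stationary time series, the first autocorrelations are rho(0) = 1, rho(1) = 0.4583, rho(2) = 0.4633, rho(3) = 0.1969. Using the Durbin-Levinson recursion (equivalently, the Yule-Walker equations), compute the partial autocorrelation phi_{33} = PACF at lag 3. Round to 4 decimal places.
\phi_{33} = -0.1330

The PACF at lag k is phi_{kk}, the last component of the solution
to the Yule-Walker system G_k phi = r_k where
  (G_k)_{ij} = rho(|i - j|), (r_k)_i = rho(i), i,j = 1..k.
Equivalently, Durbin-Levinson gives phi_{kk} iteratively:
  phi_{11} = rho(1)
  phi_{kk} = [rho(k) - sum_{j=1..k-1} phi_{k-1,j} rho(k-j)]
            / [1 - sum_{j=1..k-1} phi_{k-1,j} rho(j)],
  phi_{k,j} = phi_{k-1,j} - phi_{kk} phi_{k-1,k-j},  j = 1..k-1.
Step k = 1:
  phi_11 = rho(1) = 0.4583.
Step k = 2:
  phi_22 = [rho(2) - phi_11 rho(1)] / [1 - phi_11 rho(1)] = [0.4633 - (0.4583)(0.4583)] / [1 - (0.4583)(0.4583)]
         = 0.25326111 / 0.78996111 = 0.320599.
  Update: phi_21 = phi_11 - phi_22 phi_11 = 0.4583 - (0.320599)(0.4583) = 0.311369.
Step k = 3:
  phi_33 = [rho(3) - phi_21 rho(2) - phi_22 rho(1)] / [1 - phi_21 rho(1) - phi_22 rho(2)]
    numerator   = 0.1969 - (0.311369)(0.4633) - (0.320599)(0.4583) = -0.09428812
    denominator = 1 - (0.311369)(0.4583) - (0.320599)(0.4633) = 0.70876573
  phi_33 = -0.09428812 / 0.70876573 = -0.133.
Therefore phi_{33} = -0.1330.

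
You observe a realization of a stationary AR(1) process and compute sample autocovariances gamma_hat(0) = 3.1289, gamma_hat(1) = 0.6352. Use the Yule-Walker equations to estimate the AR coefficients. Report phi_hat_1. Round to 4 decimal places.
\hat\phi_{1} = 0.2030

The Yule-Walker equations for an AR(p) process read, in matrix form,
  Gamma_p phi = r_p,   with   (Gamma_p)_{ij} = gamma(|i - j|),
                       (r_p)_i = gamma(i),   i,j = 1..p.
Substitute the sample gammas (Toeplitz matrix and right-hand side of size 1):
  Gamma_p = [[3.1289]]
  r_p     = [0.6352]
With p = 1 this is the single equation gamma(0) phi_1 = gamma(1):
  phi_hat_1 = gamma(1) / gamma(0) = 0.6352 / 3.1289 = 0.2030.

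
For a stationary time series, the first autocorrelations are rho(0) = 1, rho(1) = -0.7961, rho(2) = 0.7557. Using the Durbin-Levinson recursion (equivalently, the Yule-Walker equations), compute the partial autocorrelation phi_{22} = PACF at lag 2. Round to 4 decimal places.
\phi_{22} = 0.3329

The PACF at lag k is phi_{kk}, the last component of the solution
to the Yule-Walker system G_k phi = r_k where
  (G_k)_{ij} = rho(|i - j|), (r_k)_i = rho(i), i,j = 1..k.
Equivalently, Durbin-Levinson gives phi_{kk} iteratively:
  phi_{11} = rho(1)
  phi_{kk} = [rho(k) - sum_{j=1..k-1} phi_{k-1,j} rho(k-j)]
            / [1 - sum_{j=1..k-1} phi_{k-1,j} rho(j)],
  phi_{k,j} = phi_{k-1,j} - phi_{kk} phi_{k-1,k-j},  j = 1..k-1.
Step k = 1:
  phi_11 = rho(1) = -0.7961.
Step k = 2:
  phi_22 = [rho(2) - phi_11 rho(1)] / [1 - phi_11 rho(1)] = [0.7557 - (-0.7961)(-0.7961)] / [1 - (-0.7961)(-0.7961)]
         = 0.12192479 / 0.36622479 = 0.3329.
Therefore phi_{22} = 0.3329.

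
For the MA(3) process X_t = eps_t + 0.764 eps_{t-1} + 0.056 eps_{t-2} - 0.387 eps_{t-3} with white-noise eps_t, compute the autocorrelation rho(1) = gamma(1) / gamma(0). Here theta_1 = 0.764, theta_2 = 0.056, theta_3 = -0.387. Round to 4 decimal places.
\rho(1) = 0.4521

For an MA(q) process with theta_0 = 1, the autocovariance is
  gamma(k) = sigma^2 * sum_{i=0..q-k} theta_i * theta_{i+k},
and rho(k) = gamma(k) / gamma(0). Sigma^2 cancels.
  numerator   = (1)*(0.764) + (0.764)*(0.056) + (0.056)*(-0.387) = 0.785112.
  denominator = (1)^2 + (0.764)^2 + (0.056)^2 + (-0.387)^2 = 1.736601.
  rho(1) = 0.785112 / 1.736601 = 0.4521.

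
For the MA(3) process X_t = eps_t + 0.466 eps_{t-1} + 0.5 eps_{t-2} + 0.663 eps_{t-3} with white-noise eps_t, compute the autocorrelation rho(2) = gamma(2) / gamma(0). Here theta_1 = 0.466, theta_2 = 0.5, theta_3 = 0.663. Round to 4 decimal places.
\rho(2) = 0.4243

For an MA(q) process with theta_0 = 1, the autocovariance is
  gamma(k) = sigma^2 * sum_{i=0..q-k} theta_i * theta_{i+k},
and rho(k) = gamma(k) / gamma(0). Sigma^2 cancels.
  numerator   = (1)*(0.5) + (0.466)*(0.663) = 0.808958.
  denominator = (1)^2 + (0.466)^2 + (0.5)^2 + (0.663)^2 = 1.906725.
  rho(2) = 0.808958 / 1.906725 = 0.4243.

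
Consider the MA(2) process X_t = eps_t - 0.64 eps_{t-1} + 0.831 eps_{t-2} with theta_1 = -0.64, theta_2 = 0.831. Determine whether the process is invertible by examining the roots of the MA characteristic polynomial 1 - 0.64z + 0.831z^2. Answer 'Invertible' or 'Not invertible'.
\text{Invertible}

The MA(q) characteristic polynomial is P(z) = 1 - 0.64z + 0.831z^2.
Invertibility requires all roots to lie outside the unit circle, i.e. |z| > 1 for every root.
Set 1 + (-0.64) z + (0.831) z^2 = 0, i.e. a z^2 + b z + c = 0 with a = 0.831, b = -0.64, c = 1.
Discriminant D = b^2 - 4ac = (-0.64)^2 - 4*(0.831)*1 = 0.4096 - (3.324) = -2.9144.
D < 0, so the roots are the complex-conjugate pair z = (-b +/- i sqrt(-D)) / (2a) = 0.3851 +/- 1.0272i.
For a conjugate pair |z|^2 = z * conj(z) = (product of roots) = c/a = 1/(0.831) = 1.203369, so |z| = sqrt(1.203369) = 1.097 for both roots.
Moduli of all roots: 1.0970, 1.0970.
All moduli strictly greater than 1? Yes.
Verdict: Invertible.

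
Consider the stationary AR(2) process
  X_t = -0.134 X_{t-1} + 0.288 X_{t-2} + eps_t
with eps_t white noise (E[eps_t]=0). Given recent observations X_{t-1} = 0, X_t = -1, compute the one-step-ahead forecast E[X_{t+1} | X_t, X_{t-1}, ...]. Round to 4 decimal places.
E[X_{t+1} \mid \mathcal F_t] = 0.1340

For an AR(p) model X_t = c + sum_i phi_i X_{t-i} + eps_t, the
one-step-ahead conditional mean is
  E[X_{t+1} | X_t, ...] = c + sum_i phi_i X_{t+1-i}.
Substitute known values:
  E[X_{t+1} | ...] = (-0.134) * (-1) + (0.288) * (0)
                   = 0.1340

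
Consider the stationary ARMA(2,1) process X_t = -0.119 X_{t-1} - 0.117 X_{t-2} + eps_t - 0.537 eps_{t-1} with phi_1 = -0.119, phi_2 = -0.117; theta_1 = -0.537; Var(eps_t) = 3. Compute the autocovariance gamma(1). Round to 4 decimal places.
\gamma(1) = -1.9020

Multiply the model equation by X_{t-k} and take expectations. With theta_0 = psi_0 = 1 and psi_j the MA(infinity) weights, this gives
  gamma(k) - sum_i phi_i gamma(k-i) = c_k,
  c_k = sigma^2 * sum_{j=k..q} theta_j psi_{j-k}   (c_k = 0 for k > q),
using gamma(-m) = gamma(m).
psi-weights needed (psi_j = theta_j + sum_i phi_i psi_{j-i}):
  psi_1 = theta_1 + phi_1 = -0.537 + (-0.119) = -0.656
Right-hand sides:
  c_0 = sigma^2 (1 + theta_1 psi_1) = 3 * (1 + (-0.537)(-0.656)) = 3 * 1.352272 = 4.056816
  c_1 = sigma^2 theta_1 = 3 * (-0.537) = -1.611
  c_2 = 0
Equations for k = 0, 1, 2 (AR order 2, c_2 = 0):
  (E0) gamma(0) = phi_1 gamma(1) + phi_2 gamma(2) + c_0
  (E1) gamma(1) = phi_1 gamma(0) + phi_2 gamma(1) + c_1
  (E2) gamma(2) = phi_1 gamma(1) + phi_2 gamma(0)
From (E1): gamma(1) = A gamma(0) + B with
  A = phi_1 / (1 - phi_2) = -0.119 / 1.117 = -0.106535,   B = c_1 / (1 - phi_2) = -1.611 / 1.117 = -1.442256.
Insert (E2) into (E0): gamma(0) (1 - phi_2^2) = phi_1 (1 + phi_2) gamma(1) + c_0.
  phi_1 (1 + phi_2) = (-0.119)(0.883) = -0.105077,   1 - phi_2^2 = 0.986311.
Replace gamma(1) by A gamma(0) + B and collect gamma(0):
  gamma(0) [0.986311 - (-0.105077)(-0.106535)] = (-0.105077)(-1.442256) + 4.056816
  gamma(0) * 0.975117 = 4.208364
  gamma(0) = 4.208364 / 0.975117 = 4.315755.
  gamma(1) = A gamma(0) + B = (-0.106535)(4.315755) + (-1.442256) = -1.902037.
Therefore gamma(1) = -1.9020 (to 4 decimal places).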